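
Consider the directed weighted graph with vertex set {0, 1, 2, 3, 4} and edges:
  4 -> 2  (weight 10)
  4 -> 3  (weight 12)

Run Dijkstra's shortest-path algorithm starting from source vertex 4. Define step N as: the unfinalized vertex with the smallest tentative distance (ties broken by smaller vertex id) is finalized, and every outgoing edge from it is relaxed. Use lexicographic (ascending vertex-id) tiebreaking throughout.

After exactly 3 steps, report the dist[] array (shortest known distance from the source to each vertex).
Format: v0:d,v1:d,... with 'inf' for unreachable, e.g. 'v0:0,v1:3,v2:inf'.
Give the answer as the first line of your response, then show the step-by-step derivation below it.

v0:inf,v1:inf,v2:10,v3:12,v4:0

step 1: dist = v0:inf,v1:inf,v2:10,v3:12,v4:0
step 2: dist = v0:inf,v1:inf,v2:10,v3:12,v4:0
step 3: dist = v0:inf,v1:inf,v2:10,v3:12,v4:0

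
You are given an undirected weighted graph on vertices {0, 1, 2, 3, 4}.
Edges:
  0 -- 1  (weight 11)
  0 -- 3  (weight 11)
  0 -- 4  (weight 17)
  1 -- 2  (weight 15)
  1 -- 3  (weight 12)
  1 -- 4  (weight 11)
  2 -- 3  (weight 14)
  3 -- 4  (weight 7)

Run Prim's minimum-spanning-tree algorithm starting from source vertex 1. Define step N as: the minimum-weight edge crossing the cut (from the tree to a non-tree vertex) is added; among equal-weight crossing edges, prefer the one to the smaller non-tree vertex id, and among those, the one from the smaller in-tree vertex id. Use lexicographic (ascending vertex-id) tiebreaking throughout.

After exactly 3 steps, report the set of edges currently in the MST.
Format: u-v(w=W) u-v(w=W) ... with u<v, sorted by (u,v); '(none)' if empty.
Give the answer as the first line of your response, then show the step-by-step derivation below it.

0-1(w=11) 0-3(w=11) 3-4(w=7)

step 1: add edge 0-1 (w=11); MST = {0-1(w=11)}
step 2: add edge 0-3 (w=11); MST = {0-1(w=11) 0-3(w=11)}
step 3: add edge 3-4 (w=7); MST = {0-1(w=11) 0-3(w=11) 3-4(w=7)}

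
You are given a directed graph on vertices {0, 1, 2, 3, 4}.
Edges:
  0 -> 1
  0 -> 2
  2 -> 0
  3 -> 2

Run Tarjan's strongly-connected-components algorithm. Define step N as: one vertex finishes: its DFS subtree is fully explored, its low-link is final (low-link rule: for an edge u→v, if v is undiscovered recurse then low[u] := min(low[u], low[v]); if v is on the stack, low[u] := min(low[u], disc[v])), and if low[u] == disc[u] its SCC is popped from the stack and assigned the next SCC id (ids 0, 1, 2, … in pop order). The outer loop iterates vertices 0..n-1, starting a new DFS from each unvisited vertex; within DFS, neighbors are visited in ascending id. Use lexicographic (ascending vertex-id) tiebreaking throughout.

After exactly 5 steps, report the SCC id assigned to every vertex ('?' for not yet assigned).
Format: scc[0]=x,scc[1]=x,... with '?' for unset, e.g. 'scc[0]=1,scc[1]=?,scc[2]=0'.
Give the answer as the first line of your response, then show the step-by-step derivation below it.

scc[0]=1,scc[1]=0,scc[2]=1,scc[3]=2,scc[4]=3

step 1: low=(low[0]=0,low[1]=1,low[2]=?,low[3]=?,low[4]=?); scc=(scc[0]=?,scc[1]=0,scc[2]=?,scc[3]=?,scc[4]=?)
step 2: low=(low[0]=0,low[1]=1,low[2]=0,low[3]=?,low[4]=?); scc=(scc[0]=?,scc[1]=0,scc[2]=?,scc[3]=?,scc[4]=?)
step 3: low=(low[0]=0,low[1]=1,low[2]=0,low[3]=?,low[4]=?); scc=(scc[0]=1,scc[1]=0,scc[2]=1,scc[3]=?,scc[4]=?)
step 4: low=(low[0]=0,low[1]=1,low[2]=0,low[3]=3,low[4]=?); scc=(scc[0]=1,scc[1]=0,scc[2]=1,scc[3]=2,scc[4]=?)
step 5: low=(low[0]=0,low[1]=1,low[2]=0,low[3]=3,low[4]=4); scc=(scc[0]=1,scc[1]=0,scc[2]=1,scc[3]=2,scc[4]=3)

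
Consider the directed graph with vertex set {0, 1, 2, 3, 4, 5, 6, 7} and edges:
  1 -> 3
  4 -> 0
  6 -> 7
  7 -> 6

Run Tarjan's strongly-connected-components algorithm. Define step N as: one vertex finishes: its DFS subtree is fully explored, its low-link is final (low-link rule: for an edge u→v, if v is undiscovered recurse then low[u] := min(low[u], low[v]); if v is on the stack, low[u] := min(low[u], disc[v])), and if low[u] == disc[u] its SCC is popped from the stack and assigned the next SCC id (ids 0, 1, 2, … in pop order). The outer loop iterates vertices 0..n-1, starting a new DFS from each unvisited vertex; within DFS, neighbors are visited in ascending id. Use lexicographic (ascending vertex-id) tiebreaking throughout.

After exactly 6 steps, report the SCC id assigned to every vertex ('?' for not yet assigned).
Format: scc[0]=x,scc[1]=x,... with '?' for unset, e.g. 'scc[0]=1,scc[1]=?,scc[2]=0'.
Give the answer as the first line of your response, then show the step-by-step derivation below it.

scc[0]=0,scc[1]=2,scc[2]=3,scc[3]=1,scc[4]=4,scc[5]=5,scc[6]=?,scc[7]=?

step 1: low=(low[0]=0,low[1]=?,low[2]=?,low[3]=?,low[4]=?,low[5]=?,low[6]=?,low[7]=?); scc=(scc[0]=0,scc[1]=?,scc[2]=?,scc[3]=?,scc[4]=?,scc[5]=?,scc[6]=?,scc[7]=?)
step 2: low=(low[0]=0,low[1]=1,low[2]=?,low[3]=2,low[4]=?,low[5]=?,low[6]=?,low[7]=?); scc=(scc[0]=0,scc[1]=?,scc[2]=?,scc[3]=1,scc[4]=?,scc[5]=?,scc[6]=?,scc[7]=?)
step 3: low=(low[0]=0,low[1]=1,low[2]=?,low[3]=2,low[4]=?,low[5]=?,low[6]=?,low[7]=?); scc=(scc[0]=0,scc[1]=2,scc[2]=?,scc[3]=1,scc[4]=?,scc[5]=?,scc[6]=?,scc[7]=?)
step 4: low=(low[0]=0,low[1]=1,low[2]=3,low[3]=2,low[4]=?,low[5]=?,low[6]=?,low[7]=?); scc=(scc[0]=0,scc[1]=2,scc[2]=3,scc[3]=1,scc[4]=?,scc[5]=?,scc[6]=?,scc[7]=?)
step 5: low=(low[0]=0,low[1]=1,low[2]=3,low[3]=2,low[4]=4,low[5]=?,low[6]=?,low[7]=?); scc=(scc[0]=0,scc[1]=2,scc[2]=3,scc[3]=1,scc[4]=4,scc[5]=?,scc[6]=?,scc[7]=?)
step 6: low=(low[0]=0,low[1]=1,low[2]=3,low[3]=2,low[4]=4,low[5]=5,low[6]=?,low[7]=?); scc=(scc[0]=0,scc[1]=2,scc[2]=3,scc[3]=1,scc[4]=4,scc[5]=5,scc[6]=?,scc[7]=?)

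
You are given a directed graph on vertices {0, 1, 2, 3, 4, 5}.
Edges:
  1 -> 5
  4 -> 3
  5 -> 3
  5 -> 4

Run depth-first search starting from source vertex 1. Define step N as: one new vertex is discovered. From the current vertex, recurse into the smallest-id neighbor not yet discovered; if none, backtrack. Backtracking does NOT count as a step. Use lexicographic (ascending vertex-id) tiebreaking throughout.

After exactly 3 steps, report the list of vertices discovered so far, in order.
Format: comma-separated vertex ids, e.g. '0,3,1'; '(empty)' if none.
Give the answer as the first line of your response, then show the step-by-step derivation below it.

1,5,3

step 1: discover 1; path=1; order=1
step 2: discover 5; path=1>5; order=1,5
step 3: discover 3; path=1>5>3; order=1,5,3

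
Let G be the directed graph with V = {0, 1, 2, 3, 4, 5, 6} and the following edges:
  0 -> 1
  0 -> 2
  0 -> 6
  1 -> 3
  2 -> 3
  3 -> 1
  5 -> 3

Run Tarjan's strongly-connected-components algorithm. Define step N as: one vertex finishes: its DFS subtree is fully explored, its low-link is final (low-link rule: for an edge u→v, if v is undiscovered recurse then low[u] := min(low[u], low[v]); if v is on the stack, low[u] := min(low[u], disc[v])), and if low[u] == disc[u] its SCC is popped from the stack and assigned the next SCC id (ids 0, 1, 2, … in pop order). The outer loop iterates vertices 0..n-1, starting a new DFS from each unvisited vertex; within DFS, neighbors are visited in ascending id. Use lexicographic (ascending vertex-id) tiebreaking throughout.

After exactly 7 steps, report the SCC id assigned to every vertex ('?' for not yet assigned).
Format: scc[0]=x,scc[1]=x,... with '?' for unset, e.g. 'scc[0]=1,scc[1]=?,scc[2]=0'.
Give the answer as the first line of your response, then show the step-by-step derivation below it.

scc[0]=3,scc[1]=0,scc[2]=1,scc[3]=0,scc[4]=4,scc[5]=5,scc[6]=2

step 1: low=(low[0]=0,low[1]=1,low[2]=?,low[3]=1,low[4]=?,low[5]=?,low[6]=?); scc=(scc[0]=?,scc[1]=?,scc[2]=?,scc[3]=?,scc[4]=?,scc[5]=?,scc[6]=?)
step 2: low=(low[0]=0,low[1]=1,low[2]=?,low[3]=1,low[4]=?,low[5]=?,low[6]=?); scc=(scc[0]=?,scc[1]=0,scc[2]=?,scc[3]=0,scc[4]=?,scc[5]=?,scc[6]=?)
step 3: low=(low[0]=0,low[1]=1,low[2]=3,low[3]=1,low[4]=?,low[5]=?,low[6]=?); scc=(scc[0]=?,scc[1]=0,scc[2]=1,scc[3]=0,scc[4]=?,scc[5]=?,scc[6]=?)
step 4: low=(low[0]=0,low[1]=1,low[2]=3,low[3]=1,low[4]=?,low[5]=?,low[6]=4); scc=(scc[0]=?,scc[1]=0,scc[2]=1,scc[3]=0,scc[4]=?,scc[5]=?,scc[6]=2)
step 5: low=(low[0]=0,low[1]=1,low[2]=3,low[3]=1,low[4]=?,low[5]=?,low[6]=4); scc=(scc[0]=3,scc[1]=0,scc[2]=1,scc[3]=0,scc[4]=?,scc[5]=?,scc[6]=2)
step 6: low=(low[0]=0,low[1]=1,low[2]=3,low[3]=1,low[4]=5,low[5]=?,low[6]=4); scc=(scc[0]=3,scc[1]=0,scc[2]=1,scc[3]=0,scc[4]=4,scc[5]=?,scc[6]=2)
step 7: low=(low[0]=0,low[1]=1,low[2]=3,low[3]=1,low[4]=5,low[5]=6,low[6]=4); scc=(scc[0]=3,scc[1]=0,scc[2]=1,scc[3]=0,scc[4]=4,scc[5]=5,scc[6]=2)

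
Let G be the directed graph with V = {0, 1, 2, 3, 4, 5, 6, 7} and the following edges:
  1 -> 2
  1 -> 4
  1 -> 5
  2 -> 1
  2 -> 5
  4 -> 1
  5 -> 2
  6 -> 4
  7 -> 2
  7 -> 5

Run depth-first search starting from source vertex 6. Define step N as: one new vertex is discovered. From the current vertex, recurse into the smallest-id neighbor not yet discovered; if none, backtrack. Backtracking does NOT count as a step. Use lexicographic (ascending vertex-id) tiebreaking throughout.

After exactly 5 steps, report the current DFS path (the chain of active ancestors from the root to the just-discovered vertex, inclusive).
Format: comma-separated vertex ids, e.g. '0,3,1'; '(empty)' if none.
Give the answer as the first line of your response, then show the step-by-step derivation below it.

6,4,1,2,5

step 1: discover 6; path=6; order=6
step 2: discover 4; path=6>4; order=6,4
step 3: discover 1; path=6>4>1; order=6,4,1
step 4: discover 2; path=6>4>1>2; order=6,4,1,2
step 5: discover 5; path=6>4>1>2>5; order=6,4,1,2,5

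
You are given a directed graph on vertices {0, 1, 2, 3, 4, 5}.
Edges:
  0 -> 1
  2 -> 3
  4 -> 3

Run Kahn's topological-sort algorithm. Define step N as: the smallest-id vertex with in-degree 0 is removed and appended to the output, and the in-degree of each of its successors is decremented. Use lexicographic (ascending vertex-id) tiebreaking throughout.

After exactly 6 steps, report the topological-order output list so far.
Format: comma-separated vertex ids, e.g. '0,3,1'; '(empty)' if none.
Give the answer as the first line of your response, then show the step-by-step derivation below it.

0,1,2,4,3,5

step 1: output 0; order=[0]; indeg=(0,0,0,2,0,0)
step 2: output 1; order=[0,1]; indeg=(0,0,0,2,0,0)
step 3: output 2; order=[0,1,2]; indeg=(0,0,0,1,0,0)
step 4: output 4; order=[0,1,2,4]; indeg=(0,0,0,0,0,0)
step 5: output 3; order=[0,1,2,4,3]; indeg=(0,0,0,0,0,0)
step 6: output 5; order=[0,1,2,4,3,5]; indeg=(0,0,0,0,0,0)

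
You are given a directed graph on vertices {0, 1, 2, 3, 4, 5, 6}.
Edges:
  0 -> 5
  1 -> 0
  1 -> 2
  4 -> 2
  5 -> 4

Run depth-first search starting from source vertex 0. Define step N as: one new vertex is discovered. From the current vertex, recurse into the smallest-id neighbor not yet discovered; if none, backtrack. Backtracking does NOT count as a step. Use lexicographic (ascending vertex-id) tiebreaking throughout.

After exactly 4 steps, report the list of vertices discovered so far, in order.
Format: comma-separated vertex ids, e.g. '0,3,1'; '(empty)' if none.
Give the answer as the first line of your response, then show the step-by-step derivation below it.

0,5,4,2

step 1: discover 0; path=0; order=0
step 2: discover 5; path=0>5; order=0,5
step 3: discover 4; path=0>5>4; order=0,5,4
step 4: discover 2; path=0>5>4>2; order=0,5,4,2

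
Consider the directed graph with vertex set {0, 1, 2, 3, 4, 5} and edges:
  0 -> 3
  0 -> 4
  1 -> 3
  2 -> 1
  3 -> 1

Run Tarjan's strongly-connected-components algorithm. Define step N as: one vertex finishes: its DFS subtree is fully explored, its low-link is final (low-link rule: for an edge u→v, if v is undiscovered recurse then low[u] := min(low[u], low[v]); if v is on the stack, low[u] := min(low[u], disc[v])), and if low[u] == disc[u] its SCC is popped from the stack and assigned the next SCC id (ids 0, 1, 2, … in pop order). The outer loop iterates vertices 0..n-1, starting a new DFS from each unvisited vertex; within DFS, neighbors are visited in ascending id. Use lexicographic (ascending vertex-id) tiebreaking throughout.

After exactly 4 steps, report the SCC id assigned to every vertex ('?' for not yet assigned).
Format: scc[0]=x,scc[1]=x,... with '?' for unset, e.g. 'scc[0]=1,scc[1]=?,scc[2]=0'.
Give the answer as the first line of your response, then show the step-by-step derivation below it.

scc[0]=2,scc[1]=0,scc[2]=?,scc[3]=0,scc[4]=1,scc[5]=?

step 1: low=(low[0]=0,low[1]=1,low[2]=?,low[3]=1,low[4]=?,low[5]=?); scc=(scc[0]=?,scc[1]=?,scc[2]=?,scc[3]=?,scc[4]=?,scc[5]=?)
step 2: low=(low[0]=0,low[1]=1,low[2]=?,low[3]=1,low[4]=?,low[5]=?); scc=(scc[0]=?,scc[1]=0,scc[2]=?,scc[3]=0,scc[4]=?,scc[5]=?)
step 3: low=(low[0]=0,low[1]=1,low[2]=?,low[3]=1,low[4]=3,low[5]=?); scc=(scc[0]=?,scc[1]=0,scc[2]=?,scc[3]=0,scc[4]=1,scc[5]=?)
step 4: low=(low[0]=0,low[1]=1,low[2]=?,low[3]=1,low[4]=3,low[5]=?); scc=(scc[0]=2,scc[1]=0,scc[2]=?,scc[3]=0,scc[4]=1,scc[5]=?)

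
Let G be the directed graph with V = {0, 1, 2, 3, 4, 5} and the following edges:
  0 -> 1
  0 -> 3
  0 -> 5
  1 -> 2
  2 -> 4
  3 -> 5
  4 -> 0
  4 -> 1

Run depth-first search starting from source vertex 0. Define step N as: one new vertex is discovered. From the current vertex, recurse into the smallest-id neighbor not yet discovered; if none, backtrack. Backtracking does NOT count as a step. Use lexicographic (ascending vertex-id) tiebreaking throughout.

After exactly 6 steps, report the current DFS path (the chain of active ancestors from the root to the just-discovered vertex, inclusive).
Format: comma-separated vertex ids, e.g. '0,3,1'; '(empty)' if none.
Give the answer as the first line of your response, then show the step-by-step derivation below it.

0,3,5

step 1: discover 0; path=0; order=0
step 2: discover 1; path=0>1; order=0,1
step 3: discover 2; path=0>1>2; order=0,1,2
step 4: discover 4; path=0>1>2>4; order=0,1,2,4
step 5: discover 3; path=0>3; order=0,1,2,4,3
step 6: discover 5; path=0>3>5; order=0,1,2,4,3,5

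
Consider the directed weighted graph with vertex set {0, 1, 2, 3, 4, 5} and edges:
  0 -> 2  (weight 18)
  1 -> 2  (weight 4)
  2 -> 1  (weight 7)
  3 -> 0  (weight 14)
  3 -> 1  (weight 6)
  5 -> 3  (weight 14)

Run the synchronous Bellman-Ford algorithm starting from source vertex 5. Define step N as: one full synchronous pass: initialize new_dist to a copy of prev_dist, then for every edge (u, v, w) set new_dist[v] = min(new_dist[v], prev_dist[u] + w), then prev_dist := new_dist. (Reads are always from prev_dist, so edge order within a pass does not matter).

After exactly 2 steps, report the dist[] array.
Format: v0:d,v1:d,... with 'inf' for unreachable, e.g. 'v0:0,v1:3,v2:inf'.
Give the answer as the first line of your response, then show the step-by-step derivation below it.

v0:28,v1:20,v2:inf,v3:14,v4:inf,v5:0

step 1: dist = v0:inf,v1:inf,v2:inf,v3:14,v4:inf,v5:0
step 2: dist = v0:28,v1:20,v2:inf,v3:14,v4:inf,v5:0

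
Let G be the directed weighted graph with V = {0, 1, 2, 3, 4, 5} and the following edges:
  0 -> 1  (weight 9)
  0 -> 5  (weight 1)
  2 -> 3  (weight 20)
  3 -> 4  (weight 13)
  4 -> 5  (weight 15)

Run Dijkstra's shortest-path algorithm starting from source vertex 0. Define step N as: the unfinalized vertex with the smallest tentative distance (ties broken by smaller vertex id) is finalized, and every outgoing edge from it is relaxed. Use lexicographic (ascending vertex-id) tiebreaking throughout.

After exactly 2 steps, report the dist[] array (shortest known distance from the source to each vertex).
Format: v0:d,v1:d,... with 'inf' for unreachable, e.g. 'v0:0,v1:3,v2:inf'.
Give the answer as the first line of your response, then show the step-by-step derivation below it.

v0:0,v1:9,v2:inf,v3:inf,v4:inf,v5:1

step 1: dist = v0:0,v1:9,v2:inf,v3:inf,v4:inf,v5:1
step 2: dist = v0:0,v1:9,v2:inf,v3:inf,v4:inf,v5:1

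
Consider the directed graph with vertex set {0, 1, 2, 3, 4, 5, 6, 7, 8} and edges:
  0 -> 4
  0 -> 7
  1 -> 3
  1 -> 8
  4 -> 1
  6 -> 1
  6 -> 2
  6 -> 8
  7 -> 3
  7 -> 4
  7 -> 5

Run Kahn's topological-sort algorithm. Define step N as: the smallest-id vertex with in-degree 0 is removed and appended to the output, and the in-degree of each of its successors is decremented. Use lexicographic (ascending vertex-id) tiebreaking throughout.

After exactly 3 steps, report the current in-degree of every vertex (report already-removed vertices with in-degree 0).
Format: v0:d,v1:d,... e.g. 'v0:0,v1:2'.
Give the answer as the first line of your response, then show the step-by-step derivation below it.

v0:0,v1:1,v2:0,v3:2,v4:1,v5:1,v6:0,v7:0,v8:1

step 1: output 0; order=[0]; indeg=(0,2,1,2,1,1,0,0,2)
step 2: output 6; order=[0,6]; indeg=(0,1,0,2,1,1,0,0,1)
step 3: output 2; order=[0,6,2]; indeg=(0,1,0,2,1,1,0,0,1)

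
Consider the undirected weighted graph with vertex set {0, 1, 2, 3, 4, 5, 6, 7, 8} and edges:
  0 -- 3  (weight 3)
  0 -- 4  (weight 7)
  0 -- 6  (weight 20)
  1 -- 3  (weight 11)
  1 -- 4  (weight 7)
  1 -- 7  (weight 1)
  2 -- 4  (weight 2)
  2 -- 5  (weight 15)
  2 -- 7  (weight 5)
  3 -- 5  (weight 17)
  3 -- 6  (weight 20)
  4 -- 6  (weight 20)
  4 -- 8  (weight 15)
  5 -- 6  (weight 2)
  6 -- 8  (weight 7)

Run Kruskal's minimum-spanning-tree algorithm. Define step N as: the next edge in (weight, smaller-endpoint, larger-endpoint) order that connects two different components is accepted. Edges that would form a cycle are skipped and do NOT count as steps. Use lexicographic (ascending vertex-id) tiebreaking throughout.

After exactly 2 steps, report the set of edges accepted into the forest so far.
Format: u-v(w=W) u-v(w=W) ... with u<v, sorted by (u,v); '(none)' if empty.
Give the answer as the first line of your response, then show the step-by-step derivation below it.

1-7(w=1) 2-4(w=2)

step 1: add edge 1-7 (w=1); MST = {1-7(w=1)}
step 2: add edge 2-4 (w=2); MST = {1-7(w=1) 2-4(w=2)}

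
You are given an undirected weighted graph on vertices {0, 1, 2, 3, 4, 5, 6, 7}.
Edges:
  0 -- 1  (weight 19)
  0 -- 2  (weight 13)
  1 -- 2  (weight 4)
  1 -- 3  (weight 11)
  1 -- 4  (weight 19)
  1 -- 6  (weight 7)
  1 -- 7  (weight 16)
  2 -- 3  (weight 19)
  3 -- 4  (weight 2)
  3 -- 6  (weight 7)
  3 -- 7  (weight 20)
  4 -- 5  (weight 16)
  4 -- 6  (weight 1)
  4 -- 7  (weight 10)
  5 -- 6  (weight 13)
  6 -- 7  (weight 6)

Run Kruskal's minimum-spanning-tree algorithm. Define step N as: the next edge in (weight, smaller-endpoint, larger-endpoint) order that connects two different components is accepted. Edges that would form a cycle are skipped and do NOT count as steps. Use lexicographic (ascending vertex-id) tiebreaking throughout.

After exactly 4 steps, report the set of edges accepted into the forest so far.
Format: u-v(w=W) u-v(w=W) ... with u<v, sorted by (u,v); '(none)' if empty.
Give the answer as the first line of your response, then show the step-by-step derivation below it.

1-2(w=4) 3-4(w=2) 4-6(w=1) 6-7(w=6)

step 1: add edge 4-6 (w=1); MST = {4-6(w=1)}
step 2: add edge 3-4 (w=2); MST = {3-4(w=2) 4-6(w=1)}
step 3: add edge 1-2 (w=4); MST = {1-2(w=4) 3-4(w=2) 4-6(w=1)}
step 4: add edge 6-7 (w=6); MST = {1-2(w=4) 3-4(w=2) 4-6(w=1) 6-7(w=6)}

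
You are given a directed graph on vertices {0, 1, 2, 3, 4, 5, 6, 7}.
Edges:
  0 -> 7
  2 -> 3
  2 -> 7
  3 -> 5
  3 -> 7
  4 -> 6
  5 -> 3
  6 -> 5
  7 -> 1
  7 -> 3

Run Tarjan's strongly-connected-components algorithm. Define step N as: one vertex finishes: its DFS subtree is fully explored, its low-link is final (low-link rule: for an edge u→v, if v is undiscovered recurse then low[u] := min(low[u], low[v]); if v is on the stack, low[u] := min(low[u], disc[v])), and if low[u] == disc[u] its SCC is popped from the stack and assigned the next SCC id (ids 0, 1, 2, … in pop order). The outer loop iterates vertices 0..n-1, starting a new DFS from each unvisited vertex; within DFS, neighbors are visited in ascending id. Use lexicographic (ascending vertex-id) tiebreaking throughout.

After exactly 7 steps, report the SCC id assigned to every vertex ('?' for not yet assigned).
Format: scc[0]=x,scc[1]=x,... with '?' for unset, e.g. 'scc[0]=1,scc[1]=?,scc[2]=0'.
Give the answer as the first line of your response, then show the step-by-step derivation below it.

scc[0]=2,scc[1]=0,scc[2]=3,scc[3]=1,scc[4]=?,scc[5]=1,scc[6]=4,scc[7]=1

step 1: low=(low[0]=0,low[1]=2,low[2]=?,low[3]=?,low[4]=?,low[5]=?,low[6]=?,low[7]=1); scc=(scc[0]=?,scc[1]=0,scc[2]=?,scc[3]=?,scc[4]=?,scc[5]=?,scc[6]=?,scc[7]=?)
step 2: low=(low[0]=0,low[1]=2,low[2]=?,low[3]=3,low[4]=?,low[5]=3,low[6]=?,low[7]=1); scc=(scc[0]=?,scc[1]=0,scc[2]=?,scc[3]=?,scc[4]=?,scc[5]=?,scc[6]=?,scc[7]=?)
step 3: low=(low[0]=0,low[1]=2,low[2]=?,low[3]=1,low[4]=?,low[5]=3,low[6]=?,low[7]=1); scc=(scc[0]=?,scc[1]=0,scc[2]=?,scc[3]=?,scc[4]=?,scc[5]=?,scc[6]=?,scc[7]=?)
step 4: low=(low[0]=0,low[1]=2,low[2]=?,low[3]=1,low[4]=?,low[5]=3,low[6]=?,low[7]=1); scc=(scc[0]=?,scc[1]=0,scc[2]=?,scc[3]=1,scc[4]=?,scc[5]=1,scc[6]=?,scc[7]=1)
step 5: low=(low[0]=0,low[1]=2,low[2]=?,low[3]=1,low[4]=?,low[5]=3,low[6]=?,low[7]=1); scc=(scc[0]=2,scc[1]=0,scc[2]=?,scc[3]=1,scc[4]=?,scc[5]=1,scc[6]=?,scc[7]=1)
step 6: low=(low[0]=0,low[1]=2,low[2]=5,low[3]=1,low[4]=?,low[5]=3,low[6]=?,low[7]=1); scc=(scc[0]=2,scc[1]=0,scc[2]=3,scc[3]=1,scc[4]=?,scc[5]=1,scc[6]=?,scc[7]=1)
step 7: low=(low[0]=0,low[1]=2,low[2]=5,low[3]=1,low[4]=6,low[5]=3,low[6]=7,low[7]=1); scc=(scc[0]=2,scc[1]=0,scc[2]=3,scc[3]=1,scc[4]=?,scc[5]=1,scc[6]=4,scc[7]=1)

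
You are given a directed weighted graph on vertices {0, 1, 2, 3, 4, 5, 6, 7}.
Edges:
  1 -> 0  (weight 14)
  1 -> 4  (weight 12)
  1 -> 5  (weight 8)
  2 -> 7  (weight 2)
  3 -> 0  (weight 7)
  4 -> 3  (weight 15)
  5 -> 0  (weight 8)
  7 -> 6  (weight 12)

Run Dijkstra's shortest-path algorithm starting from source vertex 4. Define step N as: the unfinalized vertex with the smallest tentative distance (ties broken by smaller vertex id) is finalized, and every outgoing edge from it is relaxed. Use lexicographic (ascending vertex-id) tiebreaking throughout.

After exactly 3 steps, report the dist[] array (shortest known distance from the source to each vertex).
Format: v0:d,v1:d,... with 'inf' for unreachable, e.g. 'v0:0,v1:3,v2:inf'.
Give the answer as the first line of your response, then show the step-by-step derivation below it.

v0:22,v1:inf,v2:inf,v3:15,v4:0,v5:inf,v6:inf,v7:inf

step 1: dist = v0:inf,v1:inf,v2:inf,v3:15,v4:0,v5:inf,v6:inf,v7:inf
step 2: dist = v0:22,v1:inf,v2:inf,v3:15,v4:0,v5:inf,v6:inf,v7:inf
step 3: dist = v0:22,v1:inf,v2:inf,v3:15,v4:0,v5:inf,v6:inf,v7:inf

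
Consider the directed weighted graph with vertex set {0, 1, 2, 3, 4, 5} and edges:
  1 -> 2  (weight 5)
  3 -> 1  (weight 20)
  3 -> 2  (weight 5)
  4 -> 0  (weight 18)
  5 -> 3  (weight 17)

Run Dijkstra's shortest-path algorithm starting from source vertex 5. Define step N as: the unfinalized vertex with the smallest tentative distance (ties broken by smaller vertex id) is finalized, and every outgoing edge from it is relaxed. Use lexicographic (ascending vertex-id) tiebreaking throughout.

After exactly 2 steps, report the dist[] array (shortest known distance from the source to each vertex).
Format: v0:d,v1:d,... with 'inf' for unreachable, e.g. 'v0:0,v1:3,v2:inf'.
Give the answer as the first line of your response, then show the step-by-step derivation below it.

v0:inf,v1:37,v2:22,v3:17,v4:inf,v5:0

step 1: dist = v0:inf,v1:inf,v2:inf,v3:17,v4:inf,v5:0
step 2: dist = v0:inf,v1:37,v2:22,v3:17,v4:inf,v5:0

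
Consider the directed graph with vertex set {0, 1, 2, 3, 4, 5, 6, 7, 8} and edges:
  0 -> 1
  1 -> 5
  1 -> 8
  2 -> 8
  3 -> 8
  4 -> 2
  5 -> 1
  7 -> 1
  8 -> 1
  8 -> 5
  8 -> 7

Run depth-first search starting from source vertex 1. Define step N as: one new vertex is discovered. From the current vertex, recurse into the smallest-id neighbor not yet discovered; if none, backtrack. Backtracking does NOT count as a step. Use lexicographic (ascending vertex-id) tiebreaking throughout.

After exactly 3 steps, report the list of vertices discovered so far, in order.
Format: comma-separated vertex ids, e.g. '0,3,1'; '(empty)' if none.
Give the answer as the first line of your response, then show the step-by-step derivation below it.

1,5,8

step 1: discover 1; path=1; order=1
step 2: discover 5; path=1>5; order=1,5
step 3: discover 8; path=1>8; order=1,5,8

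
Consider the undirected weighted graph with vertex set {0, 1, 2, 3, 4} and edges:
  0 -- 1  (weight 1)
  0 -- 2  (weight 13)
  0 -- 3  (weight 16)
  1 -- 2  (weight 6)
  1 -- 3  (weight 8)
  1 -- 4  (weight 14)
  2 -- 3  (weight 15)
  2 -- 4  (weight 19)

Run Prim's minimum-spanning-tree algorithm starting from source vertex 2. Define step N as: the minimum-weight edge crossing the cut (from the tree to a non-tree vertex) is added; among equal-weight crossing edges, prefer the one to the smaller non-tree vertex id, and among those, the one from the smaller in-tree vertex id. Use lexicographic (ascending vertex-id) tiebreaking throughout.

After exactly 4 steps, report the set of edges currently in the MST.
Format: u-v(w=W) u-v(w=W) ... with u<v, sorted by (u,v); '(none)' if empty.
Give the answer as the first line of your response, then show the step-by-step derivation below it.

0-1(w=1) 1-2(w=6) 1-3(w=8) 1-4(w=14)

step 1: add edge 1-2 (w=6); MST = {1-2(w=6)}
step 2: add edge 0-1 (w=1); MST = {0-1(w=1) 1-2(w=6)}
step 3: add edge 1-3 (w=8); MST = {0-1(w=1) 1-2(w=6) 1-3(w=8)}
step 4: add edge 1-4 (w=14); MST = {0-1(w=1) 1-2(w=6) 1-3(w=8) 1-4(w=14)}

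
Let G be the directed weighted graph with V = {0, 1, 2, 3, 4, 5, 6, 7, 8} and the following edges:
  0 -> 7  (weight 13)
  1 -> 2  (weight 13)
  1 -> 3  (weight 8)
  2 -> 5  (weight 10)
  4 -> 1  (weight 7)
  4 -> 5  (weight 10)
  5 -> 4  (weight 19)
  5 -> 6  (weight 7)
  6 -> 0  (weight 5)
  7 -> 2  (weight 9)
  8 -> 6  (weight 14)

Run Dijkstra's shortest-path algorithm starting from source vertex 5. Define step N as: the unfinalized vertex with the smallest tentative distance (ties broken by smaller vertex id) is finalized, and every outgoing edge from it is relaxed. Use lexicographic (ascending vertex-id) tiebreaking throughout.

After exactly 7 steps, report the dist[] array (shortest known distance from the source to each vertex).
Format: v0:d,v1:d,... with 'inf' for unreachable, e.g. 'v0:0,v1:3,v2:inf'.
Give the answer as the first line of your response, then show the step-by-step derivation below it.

v0:12,v1:26,v2:34,v3:34,v4:19,v5:0,v6:7,v7:25,v8:inf

step 1: dist = v0:inf,v1:inf,v2:inf,v3:inf,v4:19,v5:0,v6:7,v7:inf,v8:inf
step 2: dist = v0:12,v1:inf,v2:inf,v3:inf,v4:19,v5:0,v6:7,v7:inf,v8:inf
step 3: dist = v0:12,v1:inf,v2:inf,v3:inf,v4:19,v5:0,v6:7,v7:25,v8:inf
step 4: dist = v0:12,v1:26,v2:inf,v3:inf,v4:19,v5:0,v6:7,v7:25,v8:inf
step 5: dist = v0:12,v1:26,v2:34,v3:inf,v4:19,v5:0,v6:7,v7:25,v8:inf
step 6: dist = v0:12,v1:26,v2:34,v3:34,v4:19,v5:0,v6:7,v7:25,v8:inf
step 7: dist = v0:12,v1:26,v2:34,v3:34,v4:19,v5:0,v6:7,v7:25,v8:inf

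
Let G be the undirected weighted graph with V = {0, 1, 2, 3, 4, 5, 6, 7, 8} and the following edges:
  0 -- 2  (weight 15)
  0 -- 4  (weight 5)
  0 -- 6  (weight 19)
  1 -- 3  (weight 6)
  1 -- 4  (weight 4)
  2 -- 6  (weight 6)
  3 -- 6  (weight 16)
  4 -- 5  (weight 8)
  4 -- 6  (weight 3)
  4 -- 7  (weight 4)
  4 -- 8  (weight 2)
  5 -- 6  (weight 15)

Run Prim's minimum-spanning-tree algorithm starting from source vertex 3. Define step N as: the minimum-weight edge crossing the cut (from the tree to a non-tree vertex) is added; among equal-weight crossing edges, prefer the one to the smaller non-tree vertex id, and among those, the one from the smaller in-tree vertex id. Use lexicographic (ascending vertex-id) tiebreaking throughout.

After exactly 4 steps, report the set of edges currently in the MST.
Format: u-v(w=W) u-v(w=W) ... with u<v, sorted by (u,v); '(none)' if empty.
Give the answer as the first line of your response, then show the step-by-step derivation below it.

1-3(w=6) 1-4(w=4) 4-6(w=3) 4-8(w=2)

step 1: add edge 1-3 (w=6); MST = {1-3(w=6)}
step 2: add edge 1-4 (w=4); MST = {1-3(w=6) 1-4(w=4)}
step 3: add edge 4-8 (w=2); MST = {1-3(w=6) 1-4(w=4) 4-8(w=2)}
step 4: add edge 4-6 (w=3); MST = {1-3(w=6) 1-4(w=4) 4-6(w=3) 4-8(w=2)}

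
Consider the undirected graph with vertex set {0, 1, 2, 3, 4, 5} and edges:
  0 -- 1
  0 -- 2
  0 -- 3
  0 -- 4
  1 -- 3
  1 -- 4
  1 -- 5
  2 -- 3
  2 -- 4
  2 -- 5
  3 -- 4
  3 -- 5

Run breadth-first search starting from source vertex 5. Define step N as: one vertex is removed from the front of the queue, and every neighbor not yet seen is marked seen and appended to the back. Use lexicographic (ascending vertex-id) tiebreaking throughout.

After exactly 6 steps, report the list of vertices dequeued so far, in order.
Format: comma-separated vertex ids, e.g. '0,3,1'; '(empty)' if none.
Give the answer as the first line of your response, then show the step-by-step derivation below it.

5,1,2,3,0,4

step 1: dequeue 5; queue=[1,2,3]; order=5
step 2: dequeue 1; queue=[2,3,0,4]; order=5,1
step 3: dequeue 2; queue=[3,0,4]; order=5,1,2
step 4: dequeue 3; queue=[0,4]; order=5,1,2,3
step 5: dequeue 0; queue=[4]; order=5,1,2,3,0
step 6: dequeue 4; queue=[(empty)]; order=5,1,2,3,0,4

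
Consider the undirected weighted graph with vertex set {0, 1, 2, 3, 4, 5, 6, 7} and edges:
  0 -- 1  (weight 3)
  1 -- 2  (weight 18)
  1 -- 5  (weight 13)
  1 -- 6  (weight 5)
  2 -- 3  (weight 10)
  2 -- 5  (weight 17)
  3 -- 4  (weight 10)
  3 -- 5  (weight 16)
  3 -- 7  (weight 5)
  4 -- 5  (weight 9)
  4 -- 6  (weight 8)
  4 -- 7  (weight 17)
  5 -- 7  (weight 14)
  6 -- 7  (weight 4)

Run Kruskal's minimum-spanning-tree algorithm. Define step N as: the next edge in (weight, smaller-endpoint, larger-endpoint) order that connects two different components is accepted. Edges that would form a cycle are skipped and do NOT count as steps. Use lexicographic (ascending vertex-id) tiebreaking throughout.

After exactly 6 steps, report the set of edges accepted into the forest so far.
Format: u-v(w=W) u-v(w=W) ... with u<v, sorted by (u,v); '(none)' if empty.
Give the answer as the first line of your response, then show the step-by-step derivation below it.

0-1(w=3) 1-6(w=5) 3-7(w=5) 4-5(w=9) 4-6(w=8) 6-7(w=4)

step 1: add edge 0-1 (w=3); MST = {0-1(w=3)}
step 2: add edge 6-7 (w=4); MST = {0-1(w=3) 6-7(w=4)}
step 3: add edge 1-6 (w=5); MST = {0-1(w=3) 1-6(w=5) 6-7(w=4)}
step 4: add edge 3-7 (w=5); MST = {0-1(w=3) 1-6(w=5) 3-7(w=5) 6-7(w=4)}
step 5: add edge 4-6 (w=8); MST = {0-1(w=3) 1-6(w=5) 3-7(w=5) 4-6(w=8) 6-7(w=4)}
step 6: add edge 4-5 (w=9); MST = {0-1(w=3) 1-6(w=5) 3-7(w=5) 4-5(w=9) 4-6(w=8) 6-7(w=4)}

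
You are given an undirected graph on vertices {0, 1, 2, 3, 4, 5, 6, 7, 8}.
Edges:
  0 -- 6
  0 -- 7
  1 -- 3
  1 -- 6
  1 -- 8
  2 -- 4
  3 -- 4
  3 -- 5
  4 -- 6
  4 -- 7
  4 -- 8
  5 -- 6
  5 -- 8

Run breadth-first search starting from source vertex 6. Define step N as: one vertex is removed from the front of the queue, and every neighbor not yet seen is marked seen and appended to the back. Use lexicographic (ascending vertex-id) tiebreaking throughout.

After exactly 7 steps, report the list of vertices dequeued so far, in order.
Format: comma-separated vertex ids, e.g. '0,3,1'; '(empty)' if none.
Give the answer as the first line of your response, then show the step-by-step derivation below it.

6,0,1,4,5,7,3

step 1: dequeue 6; queue=[0,1,4,5]; order=6
step 2: dequeue 0; queue=[1,4,5,7]; order=6,0
step 3: dequeue 1; queue=[4,5,7,3,8]; order=6,0,1
step 4: dequeue 4; queue=[5,7,3,8,2]; order=6,0,1,4
step 5: dequeue 5; queue=[7,3,8,2]; order=6,0,1,4,5
step 6: dequeue 7; queue=[3,8,2]; order=6,0,1,4,5,7
step 7: dequeue 3; queue=[8,2]; order=6,0,1,4,5,7,3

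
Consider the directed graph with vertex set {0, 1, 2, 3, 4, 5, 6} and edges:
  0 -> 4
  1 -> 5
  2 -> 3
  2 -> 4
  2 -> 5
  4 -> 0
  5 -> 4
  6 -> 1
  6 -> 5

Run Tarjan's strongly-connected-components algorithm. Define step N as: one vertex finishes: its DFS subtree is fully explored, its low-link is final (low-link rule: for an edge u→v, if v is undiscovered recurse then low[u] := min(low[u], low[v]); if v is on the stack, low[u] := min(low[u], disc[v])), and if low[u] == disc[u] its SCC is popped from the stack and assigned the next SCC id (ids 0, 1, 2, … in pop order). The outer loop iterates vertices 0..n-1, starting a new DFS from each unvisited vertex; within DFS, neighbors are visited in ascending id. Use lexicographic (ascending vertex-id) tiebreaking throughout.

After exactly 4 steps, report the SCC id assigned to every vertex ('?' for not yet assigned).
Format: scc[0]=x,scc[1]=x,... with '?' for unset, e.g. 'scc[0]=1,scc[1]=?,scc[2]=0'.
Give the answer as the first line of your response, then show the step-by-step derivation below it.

scc[0]=0,scc[1]=2,scc[2]=?,scc[3]=?,scc[4]=0,scc[5]=1,scc[6]=?

step 1: low=(low[0]=0,low[1]=?,low[2]=?,low[3]=?,low[4]=0,low[5]=?,low[6]=?); scc=(scc[0]=?,scc[1]=?,scc[2]=?,scc[3]=?,scc[4]=?,scc[5]=?,scc[6]=?)
step 2: low=(low[0]=0,low[1]=?,low[2]=?,low[3]=?,low[4]=0,low[5]=?,low[6]=?); scc=(scc[0]=0,scc[1]=?,scc[2]=?,scc[3]=?,scc[4]=0,scc[5]=?,scc[6]=?)
step 3: low=(low[0]=0,low[1]=2,low[2]=?,low[3]=?,low[4]=0,low[5]=3,low[6]=?); scc=(scc[0]=0,scc[1]=?,scc[2]=?,scc[3]=?,scc[4]=0,scc[5]=1,scc[6]=?)
step 4: low=(low[0]=0,low[1]=2,low[2]=?,low[3]=?,low[4]=0,low[5]=3,low[6]=?); scc=(scc[0]=0,scc[1]=2,scc[2]=?,scc[3]=?,scc[4]=0,scc[5]=1,scc[6]=?)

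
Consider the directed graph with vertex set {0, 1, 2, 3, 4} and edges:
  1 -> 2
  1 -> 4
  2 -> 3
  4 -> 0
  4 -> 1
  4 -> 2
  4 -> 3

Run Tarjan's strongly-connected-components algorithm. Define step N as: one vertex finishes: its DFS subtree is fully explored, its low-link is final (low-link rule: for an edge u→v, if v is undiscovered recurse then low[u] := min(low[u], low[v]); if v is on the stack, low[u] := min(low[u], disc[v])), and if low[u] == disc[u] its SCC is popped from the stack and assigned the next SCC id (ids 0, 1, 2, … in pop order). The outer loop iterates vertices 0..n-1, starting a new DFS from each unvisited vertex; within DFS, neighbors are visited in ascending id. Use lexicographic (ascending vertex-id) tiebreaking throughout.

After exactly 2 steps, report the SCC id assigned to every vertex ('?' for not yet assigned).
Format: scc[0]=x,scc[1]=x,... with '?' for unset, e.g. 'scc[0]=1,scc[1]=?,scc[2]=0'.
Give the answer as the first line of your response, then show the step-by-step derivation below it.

scc[0]=0,scc[1]=?,scc[2]=?,scc[3]=1,scc[4]=?

step 1: low=(low[0]=0,low[1]=?,low[2]=?,low[3]=?,low[4]=?); scc=(scc[0]=0,scc[1]=?,scc[2]=?,scc[3]=?,scc[4]=?)
step 2: low=(low[0]=0,low[1]=1,low[2]=2,low[3]=3,low[4]=?); scc=(scc[0]=0,scc[1]=?,scc[2]=?,scc[3]=1,scc[4]=?)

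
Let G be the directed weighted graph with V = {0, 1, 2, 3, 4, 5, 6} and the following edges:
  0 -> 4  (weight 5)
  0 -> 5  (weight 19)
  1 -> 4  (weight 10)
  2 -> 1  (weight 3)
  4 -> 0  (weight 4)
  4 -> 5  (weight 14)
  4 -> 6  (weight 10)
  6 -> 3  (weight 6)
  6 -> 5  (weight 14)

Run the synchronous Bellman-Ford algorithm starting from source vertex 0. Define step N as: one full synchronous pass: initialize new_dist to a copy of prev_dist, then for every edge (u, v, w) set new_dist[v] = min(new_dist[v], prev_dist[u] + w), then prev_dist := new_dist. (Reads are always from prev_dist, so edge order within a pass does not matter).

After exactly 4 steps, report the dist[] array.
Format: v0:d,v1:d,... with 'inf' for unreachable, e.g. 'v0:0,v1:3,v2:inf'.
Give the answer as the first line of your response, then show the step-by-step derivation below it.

v0:0,v1:inf,v2:inf,v3:21,v4:5,v5:19,v6:15

step 1: dist = v0:0,v1:inf,v2:inf,v3:inf,v4:5,v5:19,v6:inf
step 2: dist = v0:0,v1:inf,v2:inf,v3:inf,v4:5,v5:19,v6:15
step 3: dist = v0:0,v1:inf,v2:inf,v3:21,v4:5,v5:19,v6:15
step 4: dist = v0:0,v1:inf,v2:inf,v3:21,v4:5,v5:19,v6:15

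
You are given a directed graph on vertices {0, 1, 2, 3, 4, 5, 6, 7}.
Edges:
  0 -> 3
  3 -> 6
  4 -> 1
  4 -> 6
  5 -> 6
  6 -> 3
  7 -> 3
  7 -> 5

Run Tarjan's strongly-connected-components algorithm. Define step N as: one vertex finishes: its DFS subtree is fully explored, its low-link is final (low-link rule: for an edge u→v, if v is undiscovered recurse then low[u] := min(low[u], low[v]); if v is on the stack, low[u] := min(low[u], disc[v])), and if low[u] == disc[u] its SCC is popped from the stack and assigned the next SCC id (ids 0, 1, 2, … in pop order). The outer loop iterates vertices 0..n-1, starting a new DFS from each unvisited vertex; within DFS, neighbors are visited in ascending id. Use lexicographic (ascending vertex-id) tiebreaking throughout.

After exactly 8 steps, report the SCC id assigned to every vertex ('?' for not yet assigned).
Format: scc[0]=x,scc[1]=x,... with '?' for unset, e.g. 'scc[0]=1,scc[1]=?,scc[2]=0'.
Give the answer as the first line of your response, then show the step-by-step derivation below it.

scc[0]=1,scc[1]=2,scc[2]=3,scc[3]=0,scc[4]=4,scc[5]=5,scc[6]=0,scc[7]=6

step 1: low=(low[0]=0,low[1]=?,low[2]=?,low[3]=1,low[4]=?,low[5]=?,low[6]=1,low[7]=?); scc=(scc[0]=?,scc[1]=?,scc[2]=?,scc[3]=?,scc[4]=?,scc[5]=?,scc[6]=?,scc[7]=?)
step 2: low=(low[0]=0,low[1]=?,low[2]=?,low[3]=1,low[4]=?,low[5]=?,low[6]=1,low[7]=?); scc=(scc[0]=?,scc[1]=?,scc[2]=?,scc[3]=0,scc[4]=?,scc[5]=?,scc[6]=0,scc[7]=?)
step 3: low=(low[0]=0,low[1]=?,low[2]=?,low[3]=1,low[4]=?,low[5]=?,low[6]=1,low[7]=?); scc=(scc[0]=1,scc[1]=?,scc[2]=?,scc[3]=0,scc[4]=?,scc[5]=?,scc[6]=0,scc[7]=?)
step 4: low=(low[0]=0,low[1]=3,low[2]=?,low[3]=1,low[4]=?,low[5]=?,low[6]=1,low[7]=?); scc=(scc[0]=1,scc[1]=2,scc[2]=?,scc[3]=0,scc[4]=?,scc[5]=?,scc[6]=0,scc[7]=?)
step 5: low=(low[0]=0,low[1]=3,low[2]=4,low[3]=1,low[4]=?,low[5]=?,low[6]=1,low[7]=?); scc=(scc[0]=1,scc[1]=2,scc[2]=3,scc[3]=0,scc[4]=?,scc[5]=?,scc[6]=0,scc[7]=?)
step 6: low=(low[0]=0,low[1]=3,low[2]=4,low[3]=1,low[4]=5,low[5]=?,low[6]=1,low[7]=?); scc=(scc[0]=1,scc[1]=2,scc[2]=3,scc[3]=0,scc[4]=4,scc[5]=?,scc[6]=0,scc[7]=?)
step 7: low=(low[0]=0,low[1]=3,low[2]=4,low[3]=1,low[4]=5,low[5]=6,low[6]=1,low[7]=?); scc=(scc[0]=1,scc[1]=2,scc[2]=3,scc[3]=0,scc[4]=4,scc[5]=5,scc[6]=0,scc[7]=?)
step 8: low=(low[0]=0,low[1]=3,low[2]=4,low[3]=1,low[4]=5,low[5]=6,low[6]=1,low[7]=7); scc=(scc[0]=1,scc[1]=2,scc[2]=3,scc[3]=0,scc[4]=4,scc[5]=5,scc[6]=0,scc[7]=6)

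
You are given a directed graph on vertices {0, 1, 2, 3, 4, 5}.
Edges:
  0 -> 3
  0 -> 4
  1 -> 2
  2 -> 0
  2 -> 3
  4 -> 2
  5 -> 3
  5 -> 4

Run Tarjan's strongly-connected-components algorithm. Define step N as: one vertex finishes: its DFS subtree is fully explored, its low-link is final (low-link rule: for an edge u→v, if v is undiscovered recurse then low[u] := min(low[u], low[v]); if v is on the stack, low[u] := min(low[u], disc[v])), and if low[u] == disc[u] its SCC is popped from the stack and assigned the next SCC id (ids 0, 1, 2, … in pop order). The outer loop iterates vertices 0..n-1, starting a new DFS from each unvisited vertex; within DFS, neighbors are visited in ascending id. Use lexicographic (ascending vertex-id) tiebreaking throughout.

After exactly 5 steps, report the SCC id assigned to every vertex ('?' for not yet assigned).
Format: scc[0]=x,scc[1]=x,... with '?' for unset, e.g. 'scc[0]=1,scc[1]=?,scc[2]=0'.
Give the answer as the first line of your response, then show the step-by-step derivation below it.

scc[0]=1,scc[1]=2,scc[2]=1,scc[3]=0,scc[4]=1,scc[5]=?

step 1: low=(low[0]=0,low[1]=?,low[2]=?,low[3]=1,low[4]=?,low[5]=?); scc=(scc[0]=?,scc[1]=?,scc[2]=?,scc[3]=0,scc[4]=?,scc[5]=?)
step 2: low=(low[0]=0,low[1]=?,low[2]=0,low[3]=1,low[4]=2,low[5]=?); scc=(scc[0]=?,scc[1]=?,scc[2]=?,scc[3]=0,scc[4]=?,scc[5]=?)
step 3: low=(low[0]=0,low[1]=?,low[2]=0,low[3]=1,low[4]=0,low[5]=?); scc=(scc[0]=?,scc[1]=?,scc[2]=?,scc[3]=0,scc[4]=?,scc[5]=?)
step 4: low=(low[0]=0,low[1]=?,low[2]=0,low[3]=1,low[4]=0,low[5]=?); scc=(scc[0]=1,scc[1]=?,scc[2]=1,scc[3]=0,scc[4]=1,scc[5]=?)
step 5: low=(low[0]=0,low[1]=4,low[2]=0,low[3]=1,low[4]=0,low[5]=?); scc=(scc[0]=1,scc[1]=2,scc[2]=1,scc[3]=0,scc[4]=1,scc[5]=?)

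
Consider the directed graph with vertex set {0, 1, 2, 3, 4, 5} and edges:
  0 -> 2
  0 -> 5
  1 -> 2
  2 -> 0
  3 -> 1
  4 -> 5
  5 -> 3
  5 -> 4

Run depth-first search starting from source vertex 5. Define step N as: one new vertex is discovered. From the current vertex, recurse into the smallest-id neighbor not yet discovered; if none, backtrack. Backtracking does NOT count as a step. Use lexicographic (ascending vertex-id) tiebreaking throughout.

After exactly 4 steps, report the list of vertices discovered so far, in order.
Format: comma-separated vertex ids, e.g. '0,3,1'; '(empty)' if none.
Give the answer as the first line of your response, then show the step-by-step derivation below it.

5,3,1,2

step 1: discover 5; path=5; order=5
step 2: discover 3; path=5>3; order=5,3
step 3: discover 1; path=5>3>1; order=5,3,1
step 4: discover 2; path=5>3>1>2; order=5,3,1,2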